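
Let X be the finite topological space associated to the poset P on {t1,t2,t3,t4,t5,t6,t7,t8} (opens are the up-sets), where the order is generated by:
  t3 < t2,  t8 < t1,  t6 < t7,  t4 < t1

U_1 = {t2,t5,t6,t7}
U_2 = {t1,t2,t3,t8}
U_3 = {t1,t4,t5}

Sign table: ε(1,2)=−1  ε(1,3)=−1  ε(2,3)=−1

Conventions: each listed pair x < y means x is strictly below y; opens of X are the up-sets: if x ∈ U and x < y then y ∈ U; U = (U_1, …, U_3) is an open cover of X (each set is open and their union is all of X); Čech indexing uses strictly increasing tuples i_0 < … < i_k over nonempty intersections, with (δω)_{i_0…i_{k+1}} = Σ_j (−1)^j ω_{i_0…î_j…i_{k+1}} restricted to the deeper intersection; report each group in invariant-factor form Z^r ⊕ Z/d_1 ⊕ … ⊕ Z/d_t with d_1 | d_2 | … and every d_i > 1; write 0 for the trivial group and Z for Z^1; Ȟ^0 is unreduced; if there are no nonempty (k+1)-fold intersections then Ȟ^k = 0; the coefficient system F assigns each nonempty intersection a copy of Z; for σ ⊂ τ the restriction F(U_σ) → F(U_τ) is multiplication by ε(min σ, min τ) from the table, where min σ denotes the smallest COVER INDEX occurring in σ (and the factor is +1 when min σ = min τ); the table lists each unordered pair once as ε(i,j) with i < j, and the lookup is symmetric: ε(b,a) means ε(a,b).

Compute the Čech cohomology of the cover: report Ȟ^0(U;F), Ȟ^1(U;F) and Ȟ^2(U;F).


nonempty overlaps:
  U12={t2} U13={t5} U23={t1}
C dims 3,3; δ0: rk 3, SNF 1^2·2
degree 0: 3−3−0 = 0 → Ȟ^0 ≅ 0
degree 1: 3−0−3 = 0 plus torsion [2] → Ȟ^1 ≅ Z/2
degree 2: 0−0−0 = 0 → Ȟ^2 ≅ 0

Ȟ^0(U;F) ≅ 0, Ȟ^1(U;F) ≅ Z/2 and Ȟ^2(U;F) ≅ 0


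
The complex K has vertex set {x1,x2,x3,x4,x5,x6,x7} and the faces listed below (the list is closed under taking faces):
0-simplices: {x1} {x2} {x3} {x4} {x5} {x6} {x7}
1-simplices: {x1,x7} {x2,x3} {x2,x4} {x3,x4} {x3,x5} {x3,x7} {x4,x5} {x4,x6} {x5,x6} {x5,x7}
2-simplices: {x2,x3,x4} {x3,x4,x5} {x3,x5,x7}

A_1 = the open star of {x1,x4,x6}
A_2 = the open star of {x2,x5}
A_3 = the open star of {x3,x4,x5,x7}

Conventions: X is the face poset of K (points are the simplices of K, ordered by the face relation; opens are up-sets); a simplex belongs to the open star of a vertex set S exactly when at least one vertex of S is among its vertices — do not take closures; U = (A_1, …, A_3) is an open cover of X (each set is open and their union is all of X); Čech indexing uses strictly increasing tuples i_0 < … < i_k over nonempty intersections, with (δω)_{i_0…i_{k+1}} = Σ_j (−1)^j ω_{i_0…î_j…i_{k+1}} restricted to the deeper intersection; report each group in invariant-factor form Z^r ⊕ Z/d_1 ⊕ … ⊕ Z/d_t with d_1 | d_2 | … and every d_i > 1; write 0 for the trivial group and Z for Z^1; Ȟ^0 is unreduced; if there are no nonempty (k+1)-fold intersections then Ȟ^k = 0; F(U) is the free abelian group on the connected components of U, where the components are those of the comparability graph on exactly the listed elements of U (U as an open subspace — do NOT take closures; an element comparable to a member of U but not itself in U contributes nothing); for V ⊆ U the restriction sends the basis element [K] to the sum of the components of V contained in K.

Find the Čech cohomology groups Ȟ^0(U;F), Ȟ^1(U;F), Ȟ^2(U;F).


nonempty intersections:
  A1={{x1},{x4},{x6},{x1,x7},{x2,x4},{x3,x4},{x4,x5},{x4,x6},{x5,x6},{x2,x3,x4},{x3,x4,x5}} A2={{x2},{x5},{x2,x3},{x2,x4},{x3,x5},{x4,x5},{x5,x6},{x5,x7},{x2,x3,x4},{x3,x4,x5},{x3,x5,x7}} A3={{x3},{x4},{x5},{x7},{x1,x7},{x2,x3},{x2,x4},{x3,x4},{x3,x5},{x3,x7},{x4,x5},{x4,x6},{x5,x6},{x5,x7},{x2,x3,x4},{x3,x4,x5},{x3,x5,x7}}
  A12={{x2,x4},{x4,x5},{x5,x6},{x2,x3,x4},{x3,x4,x5}} A13={{x4},{x1,x7},{x2,x4},{x3,x4},{x4,x5},{x4,x6},{x5,x6},{x2,x3,x4},{x3,x4,x5}} A23={{x5},{x2,x3},{x2,x4},{x3,x5},{x4,x5},{x5,x6},{x5,x7},{x2,x3,x4},{x3,x4,x5},{x3,x5,x7}}
  A123={{x2,x4},{x4,x5},{x5,x6},{x2,x3,x4},{x3,x4,x5}}
components per intersection:
  A1: {{x1},{x1,x7}} {{x4},{x6},{x2,x4},{x3,x4},{x4,x5},{x4,x6},{x5,x6},{x2,x3,x4},{x3,x4,x5}}
  A2: {{x2},{x2,x3},{x2,x4},{x2,x3,x4}} {{x5},{x3,x5},{x4,x5},{x5,x6},{x5,x7},{x3,x4,x5},{x3,x5,x7}}
  A3: {{x3},{x4},{x5},{x7},{x1,x7},{x2,x3},{x2,x4},{x3,x4},{x3,x5},{x3,x7},{x4,x5},{x4,x6},{x5,x6},{x5,x7},{x2,x3,x4},{x3,x4,x5},{x3,x5,x7}}
  A12: {{x2,x4},{x2,x3,x4}} {{x4,x5},{x3,x4,x5}} {{x5,x6}}
  A13: {{x4},{x2,x4},{x3,x4},{x4,x5},{x4,x6},{x2,x3,x4},{x3,x4,x5}} {{x1,x7}} {{x5,x6}}
  A23: {{x5},{x3,x5},{x4,x5},{x5,x6},{x5,x7},{x3,x4,x5},{x3,x5,x7}} {{x2,x3},{x2,x4},{x2,x3,x4}}
  A123: {{x2,x4},{x2,x3,x4}} {{x4,x5},{x3,x4,x5}} {{x5,x6}}
C dims 5,8,3; δ0: rk 4, SNF 1^4; δ1: rk 3, SNF 1^3
Ȟ^0: (5−4)−0=1 ⇒ Z
Ȟ^1: (8−3)−4=1 ⇒ Z
Ȟ^2: (3−0)−3=0 ⇒ 0

Ȟ^0 ≅ Z, Ȟ^1 ≅ Z, Ȟ^2 ≅ 0


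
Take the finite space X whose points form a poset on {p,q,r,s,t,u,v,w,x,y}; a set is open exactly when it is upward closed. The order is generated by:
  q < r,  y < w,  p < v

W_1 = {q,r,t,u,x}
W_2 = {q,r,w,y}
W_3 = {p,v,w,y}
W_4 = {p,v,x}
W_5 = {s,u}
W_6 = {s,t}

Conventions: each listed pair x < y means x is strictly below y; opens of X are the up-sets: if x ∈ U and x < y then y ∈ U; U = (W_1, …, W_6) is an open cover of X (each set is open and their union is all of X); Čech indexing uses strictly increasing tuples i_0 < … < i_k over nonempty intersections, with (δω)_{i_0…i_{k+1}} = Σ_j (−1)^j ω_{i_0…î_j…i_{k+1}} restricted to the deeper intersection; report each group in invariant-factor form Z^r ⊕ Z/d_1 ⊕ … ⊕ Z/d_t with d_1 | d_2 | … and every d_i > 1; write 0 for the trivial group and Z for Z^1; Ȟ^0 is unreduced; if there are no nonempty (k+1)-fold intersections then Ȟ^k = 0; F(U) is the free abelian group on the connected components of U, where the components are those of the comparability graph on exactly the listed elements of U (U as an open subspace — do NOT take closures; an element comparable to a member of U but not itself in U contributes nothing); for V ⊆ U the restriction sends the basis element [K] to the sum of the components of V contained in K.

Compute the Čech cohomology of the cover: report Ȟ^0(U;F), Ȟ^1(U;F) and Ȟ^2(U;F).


nonempty intersections:
  W12={q,r} W14={x} W15={u} W16={t} W23={w,y} W34={p,v} W56={s}
components per intersection:
  W1: {q,r} {t} {u} {x}
  W2: {q,r} {w,y}
  W3: {p,v} {w,y}
  W4: {p,v} {x}
  W5: {s} {u}
  W6: {s} {t}
  W12: {q,r}
  W14: {x}
  W15: {u}
  W16: {t}
  W23: {w,y}
  W34: {p,v}
  W56: {s}
C dims 14,7; δ0: rk 7, SNF 1^7
Ȟ^0: (14−7)−0=7 ⇒ Z^7
Ȟ^1: (7−0)−7=0 ⇒ 0
Ȟ^2: (0−0)−0=0 ⇒ 0

Ȟ^0(U;F) ≅ Z^7; Ȟ^1(U;F) ≅ 0; Ȟ^2(U;F) ≅ 0


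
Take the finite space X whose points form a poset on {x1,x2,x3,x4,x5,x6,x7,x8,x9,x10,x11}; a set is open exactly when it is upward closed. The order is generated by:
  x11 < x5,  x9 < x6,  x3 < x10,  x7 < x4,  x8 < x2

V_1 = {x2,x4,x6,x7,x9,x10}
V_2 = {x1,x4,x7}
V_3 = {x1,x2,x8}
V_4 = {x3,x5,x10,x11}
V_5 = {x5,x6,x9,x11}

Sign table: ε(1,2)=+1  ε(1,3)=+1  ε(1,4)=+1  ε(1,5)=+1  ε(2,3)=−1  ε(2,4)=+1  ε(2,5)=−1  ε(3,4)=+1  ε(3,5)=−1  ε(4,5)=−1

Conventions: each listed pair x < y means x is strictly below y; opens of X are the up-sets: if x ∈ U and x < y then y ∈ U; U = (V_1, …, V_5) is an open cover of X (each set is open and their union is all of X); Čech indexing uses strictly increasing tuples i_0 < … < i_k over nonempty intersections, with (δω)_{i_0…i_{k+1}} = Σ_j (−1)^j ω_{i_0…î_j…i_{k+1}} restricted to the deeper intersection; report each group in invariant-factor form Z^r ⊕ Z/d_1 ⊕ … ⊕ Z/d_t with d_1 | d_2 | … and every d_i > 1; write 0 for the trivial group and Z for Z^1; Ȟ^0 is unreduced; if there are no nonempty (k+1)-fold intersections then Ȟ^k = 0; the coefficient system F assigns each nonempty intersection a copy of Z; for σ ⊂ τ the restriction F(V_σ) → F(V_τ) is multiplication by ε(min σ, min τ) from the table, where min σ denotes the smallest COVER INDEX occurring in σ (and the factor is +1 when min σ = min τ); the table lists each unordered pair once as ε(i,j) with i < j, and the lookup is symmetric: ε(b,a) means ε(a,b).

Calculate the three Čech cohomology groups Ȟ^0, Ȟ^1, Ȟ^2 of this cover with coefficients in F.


Ȟ^0 = 0, Ȟ^1 = Z ⊕ Z/2 and Ȟ^2 = 0

intersection data:
  V12={x4,x7} V13={x2} V14={x10} V15={x6,x9} V23={x1} V45={x5,x11}
C dims 5,6; δ0: rk 5, SNF 1^4·2
Ȟ^0 = (5 − 5) − 0 = 0, so Ȟ^0 ≅ 0
Ȟ^1 = (6 − 0) − 5 = 1 plus torsion [2], so Ȟ^1 ≅ Z ⊕ Z/2
Ȟ^2 = (0 − 0) − 0 = 0, so Ȟ^2 ≅ 0


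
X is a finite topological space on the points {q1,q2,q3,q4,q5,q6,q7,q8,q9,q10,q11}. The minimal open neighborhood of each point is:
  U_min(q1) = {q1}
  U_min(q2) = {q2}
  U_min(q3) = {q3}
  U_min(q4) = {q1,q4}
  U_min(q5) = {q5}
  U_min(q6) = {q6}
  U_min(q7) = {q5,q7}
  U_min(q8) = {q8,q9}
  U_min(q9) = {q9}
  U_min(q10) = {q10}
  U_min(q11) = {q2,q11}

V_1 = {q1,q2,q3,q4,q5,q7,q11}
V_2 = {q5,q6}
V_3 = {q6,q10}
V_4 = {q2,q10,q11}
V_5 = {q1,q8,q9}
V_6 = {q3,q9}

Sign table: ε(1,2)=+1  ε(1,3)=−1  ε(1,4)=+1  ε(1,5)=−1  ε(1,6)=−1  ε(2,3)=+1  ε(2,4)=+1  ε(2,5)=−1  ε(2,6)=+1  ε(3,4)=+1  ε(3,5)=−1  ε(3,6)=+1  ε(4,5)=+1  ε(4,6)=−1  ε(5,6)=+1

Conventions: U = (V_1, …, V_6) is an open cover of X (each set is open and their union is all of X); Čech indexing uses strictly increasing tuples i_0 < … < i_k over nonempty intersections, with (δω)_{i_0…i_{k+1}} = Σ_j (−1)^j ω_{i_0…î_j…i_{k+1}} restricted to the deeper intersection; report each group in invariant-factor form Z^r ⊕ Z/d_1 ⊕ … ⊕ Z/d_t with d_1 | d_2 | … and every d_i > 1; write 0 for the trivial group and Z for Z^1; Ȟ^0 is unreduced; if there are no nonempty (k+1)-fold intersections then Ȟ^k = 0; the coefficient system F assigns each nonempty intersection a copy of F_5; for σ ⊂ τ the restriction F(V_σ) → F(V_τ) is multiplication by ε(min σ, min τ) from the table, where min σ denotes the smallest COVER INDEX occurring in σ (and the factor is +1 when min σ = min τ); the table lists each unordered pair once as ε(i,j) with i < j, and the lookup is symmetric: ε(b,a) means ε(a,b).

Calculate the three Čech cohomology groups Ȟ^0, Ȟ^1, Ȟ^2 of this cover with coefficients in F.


nonempty intersections:
  V12={q5} V14={q2,q11} V15={q1} V16={q3} V23={q6} V34={q10} V56={q9}
C dims 6,7; δ0: rk_F5 5
Ȟ^0: (6−5)−0=1 ⇒ Z/5
Ȟ^1: (7−0)−5=2 ⇒ Z/5 ⊕ Z/5
Ȟ^2: (0−0)−0=0 ⇒ 0

Ȟ^0 ≅ Z/5; Ȟ^1 ≅ Z/5 ⊕ Z/5; Ȟ^2 ≅ 0


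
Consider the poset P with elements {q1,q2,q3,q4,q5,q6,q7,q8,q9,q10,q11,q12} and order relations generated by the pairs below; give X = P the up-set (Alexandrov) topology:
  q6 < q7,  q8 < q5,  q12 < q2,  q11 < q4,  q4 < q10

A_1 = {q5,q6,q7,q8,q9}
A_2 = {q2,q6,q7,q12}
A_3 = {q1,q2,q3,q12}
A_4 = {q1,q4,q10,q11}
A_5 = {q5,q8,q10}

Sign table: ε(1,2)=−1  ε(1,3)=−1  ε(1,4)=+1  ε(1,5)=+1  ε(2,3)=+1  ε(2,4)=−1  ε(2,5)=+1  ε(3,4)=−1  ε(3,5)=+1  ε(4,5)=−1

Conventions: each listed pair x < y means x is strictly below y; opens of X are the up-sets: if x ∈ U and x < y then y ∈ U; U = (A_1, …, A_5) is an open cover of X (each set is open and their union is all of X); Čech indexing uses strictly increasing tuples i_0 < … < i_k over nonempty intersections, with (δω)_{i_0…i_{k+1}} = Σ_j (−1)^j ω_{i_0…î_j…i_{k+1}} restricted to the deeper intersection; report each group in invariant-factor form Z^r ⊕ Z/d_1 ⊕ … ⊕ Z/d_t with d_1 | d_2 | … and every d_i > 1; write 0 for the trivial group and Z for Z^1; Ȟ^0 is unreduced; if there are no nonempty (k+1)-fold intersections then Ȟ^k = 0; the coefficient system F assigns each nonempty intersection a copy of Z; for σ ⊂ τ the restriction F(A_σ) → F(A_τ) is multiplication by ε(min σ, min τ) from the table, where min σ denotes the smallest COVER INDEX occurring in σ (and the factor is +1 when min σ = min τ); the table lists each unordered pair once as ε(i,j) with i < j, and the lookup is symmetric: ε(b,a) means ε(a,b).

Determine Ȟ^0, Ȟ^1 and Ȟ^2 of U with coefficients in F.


nerve simplices:
  A12={q6,q7} A15={q5,q8} A23={q2,q12} A34={q1} A45={q10}
C dims 5,5; δ0: rk 5, SNF 1^4·2
degree 0: 5−5−0 = 0 → Ȟ^0 ≅ 0
degree 1: 5−0−5 = 0 plus torsion [2] → Ȟ^1 ≅ Z/2
degree 2: 0−0−0 = 0 → Ȟ^2 ≅ 0

Ȟ^0 ≅ 0, Ȟ^1 ≅ Z/2 and Ȟ^2 ≅ 0


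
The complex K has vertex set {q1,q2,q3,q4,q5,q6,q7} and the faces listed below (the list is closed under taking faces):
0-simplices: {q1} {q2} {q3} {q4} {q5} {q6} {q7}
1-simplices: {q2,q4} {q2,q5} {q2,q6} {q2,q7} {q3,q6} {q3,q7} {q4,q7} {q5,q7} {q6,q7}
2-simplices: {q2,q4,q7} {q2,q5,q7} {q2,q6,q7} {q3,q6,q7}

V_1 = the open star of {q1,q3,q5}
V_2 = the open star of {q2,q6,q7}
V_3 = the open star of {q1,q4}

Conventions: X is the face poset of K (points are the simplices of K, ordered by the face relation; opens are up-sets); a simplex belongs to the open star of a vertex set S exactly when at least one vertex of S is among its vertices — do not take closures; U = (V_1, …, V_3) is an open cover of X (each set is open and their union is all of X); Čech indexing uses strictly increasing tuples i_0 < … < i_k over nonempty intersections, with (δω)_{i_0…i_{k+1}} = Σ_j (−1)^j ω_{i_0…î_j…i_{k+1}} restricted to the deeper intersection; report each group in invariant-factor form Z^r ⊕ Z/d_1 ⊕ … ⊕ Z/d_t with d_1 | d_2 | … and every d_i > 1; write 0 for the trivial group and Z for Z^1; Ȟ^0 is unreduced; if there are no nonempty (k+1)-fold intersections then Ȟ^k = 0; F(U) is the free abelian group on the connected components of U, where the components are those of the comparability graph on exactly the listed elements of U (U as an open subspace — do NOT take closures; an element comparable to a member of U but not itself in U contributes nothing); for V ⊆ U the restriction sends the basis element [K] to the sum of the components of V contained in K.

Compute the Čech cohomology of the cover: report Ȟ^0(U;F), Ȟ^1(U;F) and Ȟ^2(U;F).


Ȟ^0(U;F) ≅ Z^2; Ȟ^1(U;F) ≅ 0; Ȟ^2(U;F) ≅ 0

nonempty intersections:
  V1={{q1},{q3},{q5},{q2,q5},{q3,q6},{q3,q7},{q5,q7},{q2,q5,q7},{q3,q6,q7}} V2={{q2},{q6},{q7},{q2,q4},{q2,q5},{q2,q6},{q2,q7},{q3,q6},{q3,q7},{q4,q7},{q5,q7},{q6,q7},{q2,q4,q7},{q2,q5,q7},{q2,q6,q7},{q3,q6,q7}} V3={{q1},{q4},{q2,q4},{q4,q7},{q2,q4,q7}}
  V12={{q2,q5},{q3,q6},{q3,q7},{q5,q7},{q2,q5,q7},{q3,q6,q7}} V13={{q1}} V23={{q2,q4},{q4,q7},{q2,q4,q7}}
components per intersection:
  V1: {{q1}} {{q3},{q3,q6},{q3,q7},{q3,q6,q7}} {{q5},{q2,q5},{q5,q7},{q2,q5,q7}}
  V2: {{q2},{q6},{q7},{q2,q4},{q2,q5},{q2,q6},{q2,q7},{q3,q6},{q3,q7},{q4,q7},{q5,q7},{q6,q7},{q2,q4,q7},{q2,q5,q7},{q2,q6,q7},{q3,q6,q7}}
  V3: {{q1}} {{q4},{q2,q4},{q4,q7},{q2,q4,q7}}
  V12: {{q2,q5},{q5,q7},{q2,q5,q7}} {{q3,q6},{q3,q7},{q3,q6,q7}}
  V13: {{q1}}
  V23: {{q2,q4},{q4,q7},{q2,q4,q7}}
C dims 6,4; δ0: rk 4, SNF 1^4
Ȟ^0: (6−4)−0=2 ⇒ Z^2
Ȟ^1: (4−0)−4=0 ⇒ 0
Ȟ^2: (0−0)−0=0 ⇒ 0


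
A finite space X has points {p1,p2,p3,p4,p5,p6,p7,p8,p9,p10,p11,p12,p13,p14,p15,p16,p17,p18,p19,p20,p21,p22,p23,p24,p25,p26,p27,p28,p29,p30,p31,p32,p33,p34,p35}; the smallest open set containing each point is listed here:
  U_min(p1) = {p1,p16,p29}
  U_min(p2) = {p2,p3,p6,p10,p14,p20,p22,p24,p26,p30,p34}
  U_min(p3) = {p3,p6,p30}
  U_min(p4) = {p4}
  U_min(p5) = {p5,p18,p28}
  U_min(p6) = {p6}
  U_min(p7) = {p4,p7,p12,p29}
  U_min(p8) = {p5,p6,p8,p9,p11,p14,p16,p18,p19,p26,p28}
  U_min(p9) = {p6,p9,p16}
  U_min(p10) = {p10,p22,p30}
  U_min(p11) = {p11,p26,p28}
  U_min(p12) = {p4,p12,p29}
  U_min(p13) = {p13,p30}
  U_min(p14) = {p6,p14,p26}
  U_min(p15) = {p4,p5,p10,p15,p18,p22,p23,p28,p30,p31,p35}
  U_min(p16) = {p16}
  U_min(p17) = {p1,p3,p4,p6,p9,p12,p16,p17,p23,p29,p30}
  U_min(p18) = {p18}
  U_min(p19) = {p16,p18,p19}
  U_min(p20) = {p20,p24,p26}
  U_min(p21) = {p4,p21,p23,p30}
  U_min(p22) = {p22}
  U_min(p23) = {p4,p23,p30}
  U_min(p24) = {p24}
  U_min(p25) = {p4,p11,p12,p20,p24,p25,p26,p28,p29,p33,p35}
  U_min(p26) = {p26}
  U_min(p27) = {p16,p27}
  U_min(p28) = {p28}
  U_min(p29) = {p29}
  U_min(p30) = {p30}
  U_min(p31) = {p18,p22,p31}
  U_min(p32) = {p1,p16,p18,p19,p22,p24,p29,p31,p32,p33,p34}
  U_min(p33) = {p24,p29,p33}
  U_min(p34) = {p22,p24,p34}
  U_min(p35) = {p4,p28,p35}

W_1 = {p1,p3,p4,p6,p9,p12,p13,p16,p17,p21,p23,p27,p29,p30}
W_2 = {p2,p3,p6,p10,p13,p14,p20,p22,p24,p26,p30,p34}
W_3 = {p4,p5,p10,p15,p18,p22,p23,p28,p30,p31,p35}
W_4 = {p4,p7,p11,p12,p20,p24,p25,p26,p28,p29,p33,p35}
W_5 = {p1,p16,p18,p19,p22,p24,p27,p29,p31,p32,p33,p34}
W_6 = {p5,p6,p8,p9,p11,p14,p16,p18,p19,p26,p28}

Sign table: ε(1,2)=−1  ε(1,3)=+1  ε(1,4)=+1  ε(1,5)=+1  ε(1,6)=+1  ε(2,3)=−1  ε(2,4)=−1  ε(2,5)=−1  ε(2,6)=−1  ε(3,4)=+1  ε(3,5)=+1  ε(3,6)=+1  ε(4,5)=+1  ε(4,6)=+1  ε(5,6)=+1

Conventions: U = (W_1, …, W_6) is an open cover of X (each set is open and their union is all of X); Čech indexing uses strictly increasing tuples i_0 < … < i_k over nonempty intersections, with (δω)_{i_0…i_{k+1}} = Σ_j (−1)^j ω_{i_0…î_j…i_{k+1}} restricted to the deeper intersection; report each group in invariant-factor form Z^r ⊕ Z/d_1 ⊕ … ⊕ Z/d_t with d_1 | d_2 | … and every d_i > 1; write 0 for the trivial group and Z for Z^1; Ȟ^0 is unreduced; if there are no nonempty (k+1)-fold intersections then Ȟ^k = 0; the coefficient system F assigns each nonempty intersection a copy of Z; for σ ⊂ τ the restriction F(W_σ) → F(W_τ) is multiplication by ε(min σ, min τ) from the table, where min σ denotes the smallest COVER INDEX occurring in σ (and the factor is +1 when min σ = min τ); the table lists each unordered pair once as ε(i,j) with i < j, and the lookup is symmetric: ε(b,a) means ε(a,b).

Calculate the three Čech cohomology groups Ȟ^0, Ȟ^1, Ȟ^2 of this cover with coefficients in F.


Ȟ^0 = Z; Ȟ^1 = 0; Ȟ^2 = Z/2

intersection data:
  W12={p3,p6,p13,p30} W13={p4,p23,p30} W14={p4,p12,p29} W15={p1,p16,p27,p29} W16={p6,p9,p16} W23={p10,p22,p30} W24={p20,p24,p26} W25={p22,p24,p34} W26={p6,p14,p26} W34={p4,p28,p35} W35={p18,p22,p31} W36={p5,p18,p28} W45={p24,p29,p33} W46={p11,p26,p28} W56={p16,p18,p19}
  W123={p30} W126={p6} W134={p4} W145={p29} W156={p16} W235={p22} W245={p24} W246={p26} W346={p28} W356={p18}
C dims 6,15,10; δ0: rk 5, SNF 1^5; δ1: rk 10, SNF 1^9·2
Ȟ^0 = (6 − 5) − 0 = 1, so Ȟ^0 ≅ Z
Ȟ^1 = (15 − 10) − 5 = 0, so Ȟ^1 ≅ 0
Ȟ^2 = (10 − 0) − 10 = 0 plus torsion [2], so Ȟ^2 ≅ Z/2


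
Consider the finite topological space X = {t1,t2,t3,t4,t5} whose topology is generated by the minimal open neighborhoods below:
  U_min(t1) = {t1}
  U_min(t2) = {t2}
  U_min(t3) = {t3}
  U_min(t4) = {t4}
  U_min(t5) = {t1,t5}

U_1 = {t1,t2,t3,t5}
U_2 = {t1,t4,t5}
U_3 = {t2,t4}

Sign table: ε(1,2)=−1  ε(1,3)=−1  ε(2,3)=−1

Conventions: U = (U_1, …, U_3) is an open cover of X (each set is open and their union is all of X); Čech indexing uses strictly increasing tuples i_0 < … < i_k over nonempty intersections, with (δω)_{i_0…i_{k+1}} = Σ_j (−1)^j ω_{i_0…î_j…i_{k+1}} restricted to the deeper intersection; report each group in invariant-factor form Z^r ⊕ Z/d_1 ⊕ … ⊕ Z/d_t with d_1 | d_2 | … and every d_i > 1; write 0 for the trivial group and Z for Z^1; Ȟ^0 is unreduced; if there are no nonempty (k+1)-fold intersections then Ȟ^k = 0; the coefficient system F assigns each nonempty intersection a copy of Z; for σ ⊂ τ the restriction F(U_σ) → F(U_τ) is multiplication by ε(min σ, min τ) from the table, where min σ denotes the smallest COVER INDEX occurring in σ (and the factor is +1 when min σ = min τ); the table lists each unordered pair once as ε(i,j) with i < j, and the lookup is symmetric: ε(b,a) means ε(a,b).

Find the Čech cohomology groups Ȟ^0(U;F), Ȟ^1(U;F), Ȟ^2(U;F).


Ȟ^0 = 0, Ȟ^1 = Z/2 and Ȟ^2 = 0

nonempty intersections:
  U12={t1,t5} U13={t2} U23={t4}
C dims 3,3; δ0: rk 3, SNF 1^2·2
Ȟ^0: (3−3)−0=0 ⇒ 0
Ȟ^1: (3−0)−3=0 plus torsion [2] ⇒ Z/2
Ȟ^2: (0−0)−0=0 ⇒ 0


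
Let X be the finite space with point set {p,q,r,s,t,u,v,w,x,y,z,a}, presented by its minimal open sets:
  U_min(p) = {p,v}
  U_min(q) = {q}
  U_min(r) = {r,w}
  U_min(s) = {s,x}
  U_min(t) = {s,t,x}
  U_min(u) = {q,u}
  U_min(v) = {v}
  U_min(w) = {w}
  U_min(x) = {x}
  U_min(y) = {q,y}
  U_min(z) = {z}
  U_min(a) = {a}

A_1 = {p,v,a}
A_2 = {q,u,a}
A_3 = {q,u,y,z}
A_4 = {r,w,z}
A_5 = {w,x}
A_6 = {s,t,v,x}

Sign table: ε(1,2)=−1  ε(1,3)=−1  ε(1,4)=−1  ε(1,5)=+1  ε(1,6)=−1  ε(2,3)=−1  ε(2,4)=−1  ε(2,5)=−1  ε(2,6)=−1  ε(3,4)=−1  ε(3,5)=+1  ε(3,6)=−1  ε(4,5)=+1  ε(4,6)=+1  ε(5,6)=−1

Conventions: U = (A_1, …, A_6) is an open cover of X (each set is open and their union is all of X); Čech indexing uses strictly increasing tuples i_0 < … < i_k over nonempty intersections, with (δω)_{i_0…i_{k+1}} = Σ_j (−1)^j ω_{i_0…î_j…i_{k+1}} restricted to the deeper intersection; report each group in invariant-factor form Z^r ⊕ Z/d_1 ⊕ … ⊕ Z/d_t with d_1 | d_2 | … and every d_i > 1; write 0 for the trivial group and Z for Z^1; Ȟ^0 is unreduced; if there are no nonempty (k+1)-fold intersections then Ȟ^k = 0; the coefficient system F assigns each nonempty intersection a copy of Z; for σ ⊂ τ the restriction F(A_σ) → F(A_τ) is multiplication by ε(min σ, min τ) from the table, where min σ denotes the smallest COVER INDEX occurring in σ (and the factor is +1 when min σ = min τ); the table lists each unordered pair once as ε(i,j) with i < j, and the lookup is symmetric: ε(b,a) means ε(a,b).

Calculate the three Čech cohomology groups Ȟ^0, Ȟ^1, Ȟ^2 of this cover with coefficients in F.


cover nerve:
  A12={a} A16={v} A23={q,u} A34={z} A45={w} A56={x}
C dims 6,6; δ0: rk 6, SNF 1^5·2
Ȟ^0: (6−6)−0=0 ⇒ 0
Ȟ^1: (6−0)−6=0 plus torsion [2] ⇒ Z/2
Ȟ^2: (0−0)−0=0 ⇒ 0

Ȟ^0 ≅ 0,  Ȟ^1 ≅ Z/2,  Ȟ^2 ≅ 0


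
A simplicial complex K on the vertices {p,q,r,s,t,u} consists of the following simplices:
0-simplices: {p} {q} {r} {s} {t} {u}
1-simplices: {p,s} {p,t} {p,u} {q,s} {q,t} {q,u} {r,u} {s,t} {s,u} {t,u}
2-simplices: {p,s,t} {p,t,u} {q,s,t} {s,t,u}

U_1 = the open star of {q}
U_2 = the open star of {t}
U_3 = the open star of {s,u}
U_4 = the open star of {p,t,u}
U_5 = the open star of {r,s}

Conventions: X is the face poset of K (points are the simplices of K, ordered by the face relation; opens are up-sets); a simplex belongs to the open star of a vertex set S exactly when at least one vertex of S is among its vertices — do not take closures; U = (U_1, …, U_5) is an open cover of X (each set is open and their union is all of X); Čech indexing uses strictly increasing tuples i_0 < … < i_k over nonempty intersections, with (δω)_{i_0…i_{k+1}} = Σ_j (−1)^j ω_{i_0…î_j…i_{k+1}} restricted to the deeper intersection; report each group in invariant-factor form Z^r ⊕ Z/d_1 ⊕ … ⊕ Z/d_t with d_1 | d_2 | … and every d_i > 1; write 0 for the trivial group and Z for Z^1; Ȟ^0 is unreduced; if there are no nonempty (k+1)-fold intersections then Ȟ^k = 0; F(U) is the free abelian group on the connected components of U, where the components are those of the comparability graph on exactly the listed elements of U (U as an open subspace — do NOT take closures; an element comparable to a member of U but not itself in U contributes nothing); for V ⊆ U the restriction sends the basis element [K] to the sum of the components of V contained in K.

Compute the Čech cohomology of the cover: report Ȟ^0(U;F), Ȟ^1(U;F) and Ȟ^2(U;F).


cover nerve:
  U1={{q},{q,s},{q,t},{q,u},{q,s,t}} U2={{t},{p,t},{q,t},{s,t},{t,u},{p,s,t},{p,t,u},{q,s,t},{s,t,u}} U3={{s},{u},{p,s},{p,u},{q,s},{q,u},{r,u},{s,t},{s,u},{t,u},{p,s,t},{p,t,u},{q,s,t},{s,t,u}} U4={{p},{t},{u},{p,s},{p,t},{p,u},{q,t},{q,u},{r,u},{s,t},{s,u},{t,u},{p,s,t},{p,t,u},{q,s,t},{s,t,u}} U5={{r},{s},{p,s},{q,s},{r,u},{s,t},{s,u},{p,s,t},{q,s,t},{s,t,u}}
  U12={{q,t},{q,s,t}} U13={{q,s},{q,u},{q,s,t}} U14={{q,t},{q,u},{q,s,t}} U15={{q,s},{q,s,t}} U23={{s,t},{t,u},{p,s,t},{p,t,u},{q,s,t},{s,t,u}} U24={{t},{p,t},{q,t},{s,t},{t,u},{p,s,t},{p,t,u},{q,s,t},{s,t,u}} U25={{s,t},{p,s,t},{q,s,t},{s,t,u}} U34={{u},{p,s},{p,u},{q,u},{r,u},{s,t},{s,u},{t,u},{p,s,t},{p,t,u},{q,s,t},{s,t,u}} U35={{s},{p,s},{q,s},{r,u},{s,t},{s,u},{p,s,t},{q,s,t},{s,t,u}} U45={{p,s},{r,u},{s,t},{s,u},{p,s,t},{q,s,t},{s,t,u}}
  U123={{q,s,t}} U124={{q,t},{q,s,t}} U125={{q,s,t}} U134={{q,u},{q,s,t}} U135={{q,s},{q,s,t}} U145={{q,s,t}} U234={{s,t},{t,u},{p,s,t},{p,t,u},{q,s,t},{s,t,u}} U235={{s,t},{p,s,t},{q,s,t},{s,t,u}} U245={{s,t},{p,s,t},{q,s,t},{s,t,u}} U345={{p,s},{r,u},{s,t},{s,u},{p,s,t},{q,s,t},{s,t,u}}
  U1234={{q,s,t}} U1235={{q,s,t}} U1245={{q,s,t}} U1345={{q,s,t}} U2345={{s,t},{p,s,t},{q,s,t},{s,t,u}}
  U12345={{q,s,t}}
components per intersection:
  U1: {{q},{q,s},{q,t},{q,u},{q,s,t}}
  U2: {{t},{p,t},{q,t},{s,t},{t,u},{p,s,t},{p,t,u},{q,s,t},{s,t,u}}
  U3: {{s},{u},{p,s},{p,u},{q,s},{q,u},{r,u},{s,t},{s,u},{t,u},{p,s,t},{p,t,u},{q,s,t},{s,t,u}}
  U4: {{p},{t},{u},{p,s},{p,t},{p,u},{q,t},{q,u},{r,u},{s,t},{s,u},{t,u},{p,s,t},{p,t,u},{q,s,t},{s,t,u}}
  U5: {{r},{r,u}} {{s},{p,s},{q,s},{s,t},{s,u},{p,s,t},{q,s,t},{s,t,u}}
  U12: {{q,t},{q,s,t}}
  U13: {{q,s},{q,s,t}} {{q,u}}
  U14: {{q,t},{q,s,t}} {{q,u}}
  U15: {{q,s},{q,s,t}}
  U23: {{s,t},{t,u},{p,s,t},{p,t,u},{q,s,t},{s,t,u}}
  U24: {{t},{p,t},{q,t},{s,t},{t,u},{p,s,t},{p,t,u},{q,s,t},{s,t,u}}
  U25: {{s,t},{p,s,t},{q,s,t},{s,t,u}}
  U34: {{u},{p,s},{p,u},{q,u},{r,u},{s,t},{s,u},{t,u},{p,s,t},{p,t,u},{q,s,t},{s,t,u}}
  U35: {{s},{p,s},{q,s},{s,t},{s,u},{p,s,t},{q,s,t},{s,t,u}} {{r,u}}
  U45: {{p,s},{s,t},{s,u},{p,s,t},{q,s,t},{s,t,u}} {{r,u}}
  U123: {{q,s,t}}
  U124: {{q,t},{q,s,t}}
  U125: {{q,s,t}}
  U134: {{q,u}} {{q,s,t}}
  U135: {{q,s},{q,s,t}}
  U145: {{q,s,t}}
  U234: {{s,t},{t,u},{p,s,t},{p,t,u},{q,s,t},{s,t,u}}
  U235: {{s,t},{p,s,t},{q,s,t},{s,t,u}}
  U245: {{s,t},{p,s,t},{q,s,t},{s,t,u}}
  U345: {{p,s},{s,t},{s,u},{p,s,t},{q,s,t},{s,t,u}} {{r,u}}
  U1234: {{q,s,t}}
  U1235: {{q,s,t}}
  U1245: {{q,s,t}}
  U1345: {{q,s,t}}
  U2345: {{s,t},{p,s,t},{q,s,t},{s,t,u}}
  U12345: {{q,s,t}}
C dims 6,14,12,5; δ0: rk 5, SNF 1^5; δ1: rk 8, SNF 1^8; δ2: rk 4, SNF 1^4
Ȟ^0: (6−5)−0=1 ⇒ Z
Ȟ^1: (14−8)−5=1 ⇒ Z
Ȟ^2: (12−4)−8=0 ⇒ 0

Ȟ^0 = Z,  Ȟ^1 = Z,  Ȟ^2 = 0


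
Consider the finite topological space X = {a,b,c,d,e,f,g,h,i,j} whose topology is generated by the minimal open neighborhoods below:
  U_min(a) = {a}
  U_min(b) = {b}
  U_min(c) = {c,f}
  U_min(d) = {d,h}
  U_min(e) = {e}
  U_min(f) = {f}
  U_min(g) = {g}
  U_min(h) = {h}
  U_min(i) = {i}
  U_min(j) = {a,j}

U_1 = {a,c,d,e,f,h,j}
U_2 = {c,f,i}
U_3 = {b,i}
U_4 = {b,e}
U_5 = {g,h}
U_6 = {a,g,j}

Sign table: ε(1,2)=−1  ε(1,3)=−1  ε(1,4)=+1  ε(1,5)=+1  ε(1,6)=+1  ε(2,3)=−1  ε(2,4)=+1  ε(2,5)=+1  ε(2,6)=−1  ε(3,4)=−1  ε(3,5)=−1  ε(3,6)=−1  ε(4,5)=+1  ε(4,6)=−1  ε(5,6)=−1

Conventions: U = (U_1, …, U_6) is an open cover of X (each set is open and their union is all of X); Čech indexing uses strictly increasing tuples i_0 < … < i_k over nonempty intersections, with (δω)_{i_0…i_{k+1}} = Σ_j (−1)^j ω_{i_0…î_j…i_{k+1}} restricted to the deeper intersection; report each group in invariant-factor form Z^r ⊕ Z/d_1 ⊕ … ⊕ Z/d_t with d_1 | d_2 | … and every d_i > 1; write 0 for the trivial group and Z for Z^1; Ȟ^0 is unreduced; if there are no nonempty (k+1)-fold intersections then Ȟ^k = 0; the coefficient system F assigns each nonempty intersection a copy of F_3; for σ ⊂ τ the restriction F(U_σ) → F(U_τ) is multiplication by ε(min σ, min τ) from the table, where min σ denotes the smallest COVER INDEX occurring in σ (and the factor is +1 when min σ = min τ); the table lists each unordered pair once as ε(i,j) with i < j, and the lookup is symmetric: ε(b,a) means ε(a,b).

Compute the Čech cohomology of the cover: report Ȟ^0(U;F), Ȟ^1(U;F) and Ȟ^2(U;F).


Ȟ^0 ≅ 0; Ȟ^1 ≅ Z/3; Ȟ^2 ≅ 0

nerve simplices:
  U12={c,f} U14={e} U15={h} U16={a,j} U23={i} U34={b} U56={g}
C dims 6,7; δ0: rk_F3 6
degree 0: 6−6−0 = 0 → Ȟ^0 ≅ 0
degree 1: 7−0−6 = 1 → Ȟ^1 ≅ Z/3
degree 2: 0−0−0 = 0 → Ȟ^2 ≅ 0


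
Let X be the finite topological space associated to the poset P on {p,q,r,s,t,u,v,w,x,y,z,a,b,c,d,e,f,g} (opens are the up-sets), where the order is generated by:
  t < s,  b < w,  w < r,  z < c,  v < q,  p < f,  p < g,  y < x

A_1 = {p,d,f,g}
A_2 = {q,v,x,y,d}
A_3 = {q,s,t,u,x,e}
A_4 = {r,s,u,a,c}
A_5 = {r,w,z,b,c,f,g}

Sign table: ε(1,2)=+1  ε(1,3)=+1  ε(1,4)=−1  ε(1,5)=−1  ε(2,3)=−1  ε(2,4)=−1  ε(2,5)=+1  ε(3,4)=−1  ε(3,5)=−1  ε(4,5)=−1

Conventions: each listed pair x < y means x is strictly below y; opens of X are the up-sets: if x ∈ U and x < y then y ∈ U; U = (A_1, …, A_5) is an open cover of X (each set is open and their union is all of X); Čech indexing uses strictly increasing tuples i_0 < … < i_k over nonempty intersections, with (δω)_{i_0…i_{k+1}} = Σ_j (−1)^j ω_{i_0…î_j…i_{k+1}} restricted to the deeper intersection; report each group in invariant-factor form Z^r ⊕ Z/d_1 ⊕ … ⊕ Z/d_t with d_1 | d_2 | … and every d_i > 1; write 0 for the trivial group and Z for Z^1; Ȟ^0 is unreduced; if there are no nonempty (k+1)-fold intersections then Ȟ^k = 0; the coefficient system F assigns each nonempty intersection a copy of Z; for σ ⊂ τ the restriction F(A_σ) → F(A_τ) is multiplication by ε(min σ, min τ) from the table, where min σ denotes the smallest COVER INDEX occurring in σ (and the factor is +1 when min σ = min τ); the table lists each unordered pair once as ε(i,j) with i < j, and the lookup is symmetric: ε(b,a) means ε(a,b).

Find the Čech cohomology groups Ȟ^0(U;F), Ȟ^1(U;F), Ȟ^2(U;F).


Ȟ^0(U;F) ≅ Z, Ȟ^1(U;F) ≅ Z, Ȟ^2(U;F) ≅ 0

nerve simplices:
  A12={d} A15={f,g} A23={q,x} A34={s,u} A45={r,c}
C dims 5,5; δ0: rk 4, SNF 1^4
degree 0: 5−4−0 = 1 → Ȟ^0 ≅ Z
degree 1: 5−0−4 = 1 → Ȟ^1 ≅ Z
degree 2: 0−0−0 = 0 → Ȟ^2 ≅ 0


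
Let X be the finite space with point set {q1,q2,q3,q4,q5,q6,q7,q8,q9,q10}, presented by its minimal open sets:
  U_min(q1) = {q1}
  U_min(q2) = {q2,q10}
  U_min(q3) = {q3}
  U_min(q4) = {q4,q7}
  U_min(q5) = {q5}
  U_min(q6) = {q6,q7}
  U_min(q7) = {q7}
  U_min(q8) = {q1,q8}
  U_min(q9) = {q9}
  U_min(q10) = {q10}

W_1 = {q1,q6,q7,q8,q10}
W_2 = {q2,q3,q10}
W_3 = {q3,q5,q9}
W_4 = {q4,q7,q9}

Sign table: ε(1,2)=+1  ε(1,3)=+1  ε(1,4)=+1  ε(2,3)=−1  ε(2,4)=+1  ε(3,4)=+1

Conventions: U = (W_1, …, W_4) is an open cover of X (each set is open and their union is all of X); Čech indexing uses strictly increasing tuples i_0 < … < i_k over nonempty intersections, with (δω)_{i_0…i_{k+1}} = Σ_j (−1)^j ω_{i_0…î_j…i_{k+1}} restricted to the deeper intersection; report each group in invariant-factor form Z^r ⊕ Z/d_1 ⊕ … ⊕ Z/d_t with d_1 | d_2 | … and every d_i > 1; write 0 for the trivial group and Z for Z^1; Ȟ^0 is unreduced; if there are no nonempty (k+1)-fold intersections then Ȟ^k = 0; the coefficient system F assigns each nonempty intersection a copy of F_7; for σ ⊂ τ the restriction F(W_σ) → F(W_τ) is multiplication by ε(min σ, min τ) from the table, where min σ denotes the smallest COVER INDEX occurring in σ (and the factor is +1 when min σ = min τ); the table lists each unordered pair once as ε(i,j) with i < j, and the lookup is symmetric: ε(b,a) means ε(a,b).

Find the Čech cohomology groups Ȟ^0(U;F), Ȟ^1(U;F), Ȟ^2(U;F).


nerve of the cover:
  W12={q10} W14={q7} W23={q3} W34={q9}
C dims 4,4; δ0: rk_F7 4
Ȟ^0 = (4 − 4) − 0 = 0, so Ȟ^0 ≅ 0
Ȟ^1 = (4 − 0) − 4 = 0, so Ȟ^1 ≅ 0
Ȟ^2 = (0 − 0) − 0 = 0, so Ȟ^2 ≅ 0

Ȟ^0 ≅ 0, Ȟ^1 ≅ 0, Ȟ^2 ≅ 0


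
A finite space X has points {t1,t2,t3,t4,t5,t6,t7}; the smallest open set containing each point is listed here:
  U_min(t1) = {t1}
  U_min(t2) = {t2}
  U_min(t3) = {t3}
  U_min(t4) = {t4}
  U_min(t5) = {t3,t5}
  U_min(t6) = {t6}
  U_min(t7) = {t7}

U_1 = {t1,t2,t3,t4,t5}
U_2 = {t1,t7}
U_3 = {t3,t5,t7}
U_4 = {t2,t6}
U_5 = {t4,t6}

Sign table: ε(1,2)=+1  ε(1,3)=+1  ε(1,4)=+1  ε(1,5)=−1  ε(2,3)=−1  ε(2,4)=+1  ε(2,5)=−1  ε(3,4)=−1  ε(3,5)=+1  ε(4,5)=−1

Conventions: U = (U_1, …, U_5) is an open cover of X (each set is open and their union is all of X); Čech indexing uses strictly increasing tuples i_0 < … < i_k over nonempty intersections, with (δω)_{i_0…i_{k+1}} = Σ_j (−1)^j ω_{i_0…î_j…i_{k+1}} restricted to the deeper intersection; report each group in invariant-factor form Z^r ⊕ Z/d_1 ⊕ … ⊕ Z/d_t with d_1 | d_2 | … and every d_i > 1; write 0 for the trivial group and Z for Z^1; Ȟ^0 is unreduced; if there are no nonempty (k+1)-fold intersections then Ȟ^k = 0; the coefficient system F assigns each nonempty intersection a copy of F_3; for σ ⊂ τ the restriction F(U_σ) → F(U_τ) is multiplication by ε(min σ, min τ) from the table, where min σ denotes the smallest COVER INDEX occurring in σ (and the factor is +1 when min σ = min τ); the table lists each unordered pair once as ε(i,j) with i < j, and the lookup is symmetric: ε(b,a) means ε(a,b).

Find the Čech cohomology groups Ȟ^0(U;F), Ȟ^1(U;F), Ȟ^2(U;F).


Ȟ^0 = 0, Ȟ^1 = Z/3 and Ȟ^2 = 0

nonempty intersections:
  U12={t1} U13={t3,t5} U14={t2} U15={t4} U23={t7} U45={t6}
C dims 5,6; δ0: rk_F3 5
Ȟ^0: (5−5)−0=0 ⇒ 0
Ȟ^1: (6−0)−5=1 ⇒ Z/3
Ȟ^2: (0−0)−0=0 ⇒ 0


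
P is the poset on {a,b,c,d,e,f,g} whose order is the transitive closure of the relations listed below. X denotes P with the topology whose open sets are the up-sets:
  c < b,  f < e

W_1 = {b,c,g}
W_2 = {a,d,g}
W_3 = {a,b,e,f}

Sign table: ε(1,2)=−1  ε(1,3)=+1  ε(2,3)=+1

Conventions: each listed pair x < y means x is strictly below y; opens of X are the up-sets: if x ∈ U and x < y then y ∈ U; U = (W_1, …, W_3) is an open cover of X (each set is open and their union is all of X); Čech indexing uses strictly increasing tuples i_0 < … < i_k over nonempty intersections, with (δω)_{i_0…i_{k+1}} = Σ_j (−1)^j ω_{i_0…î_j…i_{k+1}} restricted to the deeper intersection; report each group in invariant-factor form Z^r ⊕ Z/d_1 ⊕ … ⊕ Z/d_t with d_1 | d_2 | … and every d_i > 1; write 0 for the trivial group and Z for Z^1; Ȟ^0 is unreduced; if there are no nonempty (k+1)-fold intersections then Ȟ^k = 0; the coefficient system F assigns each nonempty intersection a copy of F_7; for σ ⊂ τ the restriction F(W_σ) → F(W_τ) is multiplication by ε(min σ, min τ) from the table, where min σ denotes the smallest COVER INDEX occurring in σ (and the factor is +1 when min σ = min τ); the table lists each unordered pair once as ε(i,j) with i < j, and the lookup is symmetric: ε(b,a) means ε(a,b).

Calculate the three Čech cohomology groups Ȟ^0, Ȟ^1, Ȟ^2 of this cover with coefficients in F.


nerve simplices:
  W12={g} W13={b} W23={a}
C dims 3,3; δ0: rk_F7 3
degree 0: 3−3−0 = 0 → Ȟ^0 ≅ 0
degree 1: 3−0−3 = 0 → Ȟ^1 ≅ 0
degree 2: 0−0−0 = 0 → Ȟ^2 ≅ 0

Ȟ^0 ≅ 0, Ȟ^1 ≅ 0, Ȟ^2 ≅ 0


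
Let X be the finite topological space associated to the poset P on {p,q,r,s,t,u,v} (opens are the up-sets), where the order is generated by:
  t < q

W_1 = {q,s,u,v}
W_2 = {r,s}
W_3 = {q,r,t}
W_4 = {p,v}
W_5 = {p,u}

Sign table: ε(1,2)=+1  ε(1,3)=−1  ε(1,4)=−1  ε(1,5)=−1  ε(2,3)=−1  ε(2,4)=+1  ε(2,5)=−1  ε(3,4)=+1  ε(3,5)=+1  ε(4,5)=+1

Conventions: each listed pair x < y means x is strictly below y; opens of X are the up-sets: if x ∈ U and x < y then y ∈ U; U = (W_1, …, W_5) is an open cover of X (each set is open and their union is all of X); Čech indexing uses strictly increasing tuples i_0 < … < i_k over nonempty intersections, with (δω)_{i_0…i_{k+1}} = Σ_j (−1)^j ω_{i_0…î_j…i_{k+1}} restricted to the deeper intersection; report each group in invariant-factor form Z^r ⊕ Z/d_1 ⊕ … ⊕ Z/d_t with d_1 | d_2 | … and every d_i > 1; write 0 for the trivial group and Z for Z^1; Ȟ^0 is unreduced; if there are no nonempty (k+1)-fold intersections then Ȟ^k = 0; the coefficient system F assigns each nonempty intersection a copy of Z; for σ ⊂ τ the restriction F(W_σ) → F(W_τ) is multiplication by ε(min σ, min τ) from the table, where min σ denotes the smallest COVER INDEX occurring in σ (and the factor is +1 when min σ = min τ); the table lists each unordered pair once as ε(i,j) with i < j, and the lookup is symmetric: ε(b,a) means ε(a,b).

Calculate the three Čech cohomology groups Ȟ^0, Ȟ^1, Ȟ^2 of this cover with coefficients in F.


Ȟ^0 ≅ Z,  Ȟ^1 ≅ Z^2,  Ȟ^2 ≅ 0

nonempty intersections:
  W12={s} W13={q} W14={v} W15={u} W23={r} W45={p}
C dims 5,6; δ0: rk 4, SNF 1^4
Ȟ^0: (5−4)−0=1 ⇒ Z
Ȟ^1: (6−0)−4=2 ⇒ Z^2
Ȟ^2: (0−0)−0=0 ⇒ 0


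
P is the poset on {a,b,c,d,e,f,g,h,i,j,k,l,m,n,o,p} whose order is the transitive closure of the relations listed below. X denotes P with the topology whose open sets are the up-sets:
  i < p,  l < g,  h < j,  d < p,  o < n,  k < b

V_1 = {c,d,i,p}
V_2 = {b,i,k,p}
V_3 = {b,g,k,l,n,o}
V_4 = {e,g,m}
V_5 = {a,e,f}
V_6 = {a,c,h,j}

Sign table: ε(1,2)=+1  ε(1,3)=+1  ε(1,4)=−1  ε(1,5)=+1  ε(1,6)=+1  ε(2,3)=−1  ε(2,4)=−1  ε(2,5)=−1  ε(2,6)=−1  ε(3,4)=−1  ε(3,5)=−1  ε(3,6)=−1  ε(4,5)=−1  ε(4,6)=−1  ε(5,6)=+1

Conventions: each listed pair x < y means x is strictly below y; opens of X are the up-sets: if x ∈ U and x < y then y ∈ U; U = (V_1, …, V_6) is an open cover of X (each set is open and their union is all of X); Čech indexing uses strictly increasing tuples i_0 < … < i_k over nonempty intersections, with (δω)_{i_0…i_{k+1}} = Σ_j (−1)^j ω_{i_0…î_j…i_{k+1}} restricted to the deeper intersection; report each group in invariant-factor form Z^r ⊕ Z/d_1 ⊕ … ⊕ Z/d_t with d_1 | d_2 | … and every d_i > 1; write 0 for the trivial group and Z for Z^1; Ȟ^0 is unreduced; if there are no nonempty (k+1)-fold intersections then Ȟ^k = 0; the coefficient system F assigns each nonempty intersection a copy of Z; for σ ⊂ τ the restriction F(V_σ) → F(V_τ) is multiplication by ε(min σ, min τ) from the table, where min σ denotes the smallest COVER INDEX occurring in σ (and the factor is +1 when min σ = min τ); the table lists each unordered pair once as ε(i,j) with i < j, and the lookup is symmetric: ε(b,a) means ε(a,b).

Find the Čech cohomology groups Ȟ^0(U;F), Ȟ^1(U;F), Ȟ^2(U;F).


Ȟ^0(U;F) ≅ 0; Ȟ^1(U;F) ≅ Z/2; Ȟ^2(U;F) ≅ 0

nonempty intersections:
  V12={i,p} V16={c} V23={b,k} V34={g} V45={e} V56={a}
C dims 6,6; δ0: rk 6, SNF 1^5·2
Ȟ^0: (6−6)−0=0 ⇒ 0
Ȟ^1: (6−0)−6=0 plus torsion [2] ⇒ Z/2
Ȟ^2: (0−0)−0=0 ⇒ 0


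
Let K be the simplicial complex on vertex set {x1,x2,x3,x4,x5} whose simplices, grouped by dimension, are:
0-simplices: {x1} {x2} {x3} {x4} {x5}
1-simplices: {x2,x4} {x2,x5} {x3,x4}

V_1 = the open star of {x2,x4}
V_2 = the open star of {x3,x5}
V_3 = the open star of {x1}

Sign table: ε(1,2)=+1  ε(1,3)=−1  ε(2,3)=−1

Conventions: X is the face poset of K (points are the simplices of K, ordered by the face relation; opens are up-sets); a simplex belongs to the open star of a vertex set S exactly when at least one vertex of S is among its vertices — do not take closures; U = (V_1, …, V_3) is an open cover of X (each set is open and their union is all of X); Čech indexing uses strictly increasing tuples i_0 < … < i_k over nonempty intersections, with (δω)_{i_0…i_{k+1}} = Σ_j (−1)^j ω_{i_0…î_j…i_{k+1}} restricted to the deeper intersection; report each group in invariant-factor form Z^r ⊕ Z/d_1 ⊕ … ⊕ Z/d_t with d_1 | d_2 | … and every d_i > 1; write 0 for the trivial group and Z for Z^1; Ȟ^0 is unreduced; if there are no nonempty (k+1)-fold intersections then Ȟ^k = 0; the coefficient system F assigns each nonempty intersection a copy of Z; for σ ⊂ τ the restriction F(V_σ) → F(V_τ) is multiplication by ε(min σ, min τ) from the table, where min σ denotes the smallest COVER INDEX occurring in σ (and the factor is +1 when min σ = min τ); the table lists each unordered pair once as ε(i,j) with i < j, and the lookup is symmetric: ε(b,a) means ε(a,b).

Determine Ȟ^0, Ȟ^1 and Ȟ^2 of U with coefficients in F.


nonempty intersections:
  V1={{x2},{x4},{x2,x4},{x2,x5},{x3,x4}} V2={{x3},{x5},{x2,x5},{x3,x4}} V3={{x1}}
  V12={{x2,x5},{x3,x4}}
C dims 3,1; δ0: rk 1, SNF 1^1
Ȟ^0: (3−1)−0=2 ⇒ Z^2
Ȟ^1: (1−0)−1=0 ⇒ 0
Ȟ^2: (0−0)−0=0 ⇒ 0

Ȟ^0 = Z^2,  Ȟ^1 = 0,  Ȟ^2 = 0
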